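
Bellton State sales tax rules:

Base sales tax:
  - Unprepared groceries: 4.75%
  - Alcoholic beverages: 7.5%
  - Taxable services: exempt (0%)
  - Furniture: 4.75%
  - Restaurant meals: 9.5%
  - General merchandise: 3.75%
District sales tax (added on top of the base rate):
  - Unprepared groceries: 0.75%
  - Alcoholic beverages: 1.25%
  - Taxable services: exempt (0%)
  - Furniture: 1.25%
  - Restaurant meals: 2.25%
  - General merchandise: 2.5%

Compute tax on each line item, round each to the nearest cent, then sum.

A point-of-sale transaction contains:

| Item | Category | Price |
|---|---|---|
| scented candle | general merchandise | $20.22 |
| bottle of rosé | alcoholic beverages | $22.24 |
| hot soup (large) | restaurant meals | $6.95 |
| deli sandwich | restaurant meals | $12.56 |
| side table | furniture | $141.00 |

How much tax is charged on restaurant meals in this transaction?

Hot soup (large) $6.95: restaurant meals → 9.5% + 2.25% district = 11.75% → $0.82
Deli sandwich $12.56: restaurant meals → 9.5% + 2.25% district = 11.75% → $1.48
Tax on restaurant meals = $0.82 + $1.48 = $2.30

$2.30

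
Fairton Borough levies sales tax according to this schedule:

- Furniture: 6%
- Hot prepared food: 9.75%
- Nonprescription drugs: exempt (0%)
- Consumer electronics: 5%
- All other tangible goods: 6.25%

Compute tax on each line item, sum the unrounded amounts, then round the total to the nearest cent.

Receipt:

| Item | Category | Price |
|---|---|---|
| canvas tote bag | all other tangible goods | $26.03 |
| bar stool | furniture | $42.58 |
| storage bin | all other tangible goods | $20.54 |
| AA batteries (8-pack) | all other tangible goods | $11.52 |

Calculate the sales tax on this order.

$6.19

Canvas tote bag $26.03: all other tangible goods → 6.25% → $1.626875
Bar stool $42.58: furniture → 6% → $2.5548
Storage bin $20.54: all other tangible goods → 6.25% → $1.28375
AA batteries (8-pack) $11.52: all other tangible goods → 6.25% → $0.72
Unrounded tax sum = $6.185425 → $6.19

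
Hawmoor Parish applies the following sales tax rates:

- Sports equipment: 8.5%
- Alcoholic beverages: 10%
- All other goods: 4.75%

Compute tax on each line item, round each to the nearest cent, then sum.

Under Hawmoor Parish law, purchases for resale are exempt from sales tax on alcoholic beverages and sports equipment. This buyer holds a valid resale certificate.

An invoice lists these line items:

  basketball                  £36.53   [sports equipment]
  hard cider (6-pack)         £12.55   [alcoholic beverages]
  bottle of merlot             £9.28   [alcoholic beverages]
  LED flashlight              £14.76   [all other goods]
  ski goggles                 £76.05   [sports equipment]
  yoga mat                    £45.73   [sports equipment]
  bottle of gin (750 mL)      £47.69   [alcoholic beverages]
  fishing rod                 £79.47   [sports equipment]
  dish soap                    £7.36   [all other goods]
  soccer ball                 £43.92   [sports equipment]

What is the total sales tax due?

£1.05

Basketball £36.53: sports equipment, buyer-exempt → 0% → £0.00
Hard cider (6-pack) £12.55: alcoholic beverages, buyer-exempt → 0% → £0.00
Bottle of merlot £9.28: alcoholic beverages, buyer-exempt → 0% → £0.00
LED flashlight £14.76: all other goods → 4.75% → £0.70
Ski goggles £76.05: sports equipment, buyer-exempt → 0% → £0.00
Yoga mat £45.73: sports equipment, buyer-exempt → 0% → £0.00
Bottle of gin (750 mL) £47.69: alcoholic beverages, buyer-exempt → 0% → £0.00
Fishing rod £79.47: sports equipment, buyer-exempt → 0% → £0.00
Dish soap £7.36: all other goods → 4.75% → £0.35
Soccer ball £43.92: sports equipment, buyer-exempt → 0% → £0.00
Total tax = £0.70 + £0.35 = £1.05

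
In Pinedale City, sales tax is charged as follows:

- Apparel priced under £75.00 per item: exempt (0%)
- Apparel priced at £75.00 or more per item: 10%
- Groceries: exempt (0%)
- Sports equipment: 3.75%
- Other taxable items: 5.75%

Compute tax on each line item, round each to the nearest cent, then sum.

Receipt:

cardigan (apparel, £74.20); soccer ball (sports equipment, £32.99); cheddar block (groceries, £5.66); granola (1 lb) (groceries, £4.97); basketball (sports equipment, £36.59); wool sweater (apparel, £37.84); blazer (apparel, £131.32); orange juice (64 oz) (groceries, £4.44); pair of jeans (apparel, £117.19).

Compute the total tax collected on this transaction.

Cardigan £74.20: apparel, under £75.00 → 0% → £0.00
Soccer ball £32.99: sports equipment → 3.75% → £1.24
Cheddar block £5.66: groceries → 0% → £0.00
Granola (1 lb) £4.97: groceries → 0% → £0.00
Basketball £36.59: sports equipment → 3.75% → £1.37
Wool sweater £37.84: apparel, under £75.00 → 0% → £0.00
Blazer £131.32: apparel, £75.00 or more → 10% → £13.13
Orange juice (64 oz) £4.44: groceries → 0% → £0.00
Pair of jeans £117.19: apparel, £75.00 or more → 10% → £11.72
Total tax = £1.24 + £1.37 + £13.13 + £11.72 = £27.46

£27.46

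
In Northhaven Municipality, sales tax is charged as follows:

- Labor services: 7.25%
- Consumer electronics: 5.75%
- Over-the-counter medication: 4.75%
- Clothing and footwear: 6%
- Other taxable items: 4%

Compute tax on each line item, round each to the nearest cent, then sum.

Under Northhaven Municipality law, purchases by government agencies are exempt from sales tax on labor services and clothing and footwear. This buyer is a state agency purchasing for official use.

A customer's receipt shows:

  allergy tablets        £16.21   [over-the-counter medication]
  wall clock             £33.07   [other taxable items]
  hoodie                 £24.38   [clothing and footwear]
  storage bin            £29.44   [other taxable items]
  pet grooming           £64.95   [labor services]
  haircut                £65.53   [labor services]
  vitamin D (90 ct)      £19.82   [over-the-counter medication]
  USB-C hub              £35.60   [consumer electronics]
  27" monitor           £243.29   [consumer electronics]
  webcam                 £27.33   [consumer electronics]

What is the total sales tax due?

£21.82

Allergy tablets £16.21: over-the-counter medication → 4.75% → £0.77
Wall clock £33.07: other taxable items → 4% → £1.32
Hoodie £24.38: clothing and footwear, buyer-exempt → 0% → £0.00
Storage bin £29.44: other taxable items → 4% → £1.18
Pet grooming £64.95: labor services, buyer-exempt → 0% → £0.00
Haircut £65.53: labor services, buyer-exempt → 0% → £0.00
Vitamin D (90 ct) £19.82: over-the-counter medication → 4.75% → £0.94
USB-C hub £35.60: consumer electronics → 5.75% → £2.05
27" monitor £243.29: consumer electronics → 5.75% → £13.99
Webcam £27.33: consumer electronics → 5.75% → £1.57
Total tax = £0.77 + £1.32 + £1.18 + £0.94 + £2.05 + £13.99 + £1.57 = £21.82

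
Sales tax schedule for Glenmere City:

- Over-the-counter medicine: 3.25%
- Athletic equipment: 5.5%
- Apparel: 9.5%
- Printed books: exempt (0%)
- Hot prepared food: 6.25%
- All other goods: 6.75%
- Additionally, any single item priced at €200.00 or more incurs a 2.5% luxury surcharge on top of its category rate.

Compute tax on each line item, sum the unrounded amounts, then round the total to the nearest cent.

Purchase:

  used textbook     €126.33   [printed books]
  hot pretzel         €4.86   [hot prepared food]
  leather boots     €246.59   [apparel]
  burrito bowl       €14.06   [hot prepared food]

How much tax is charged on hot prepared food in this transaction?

Hot pretzel €4.86: hot prepared food → 6.25% → €0.30375
Burrito bowl €14.06: hot prepared food → 6.25% → €0.87875
Tax on hot prepared food: unrounded sum = €1.1825 → €1.18

€1.18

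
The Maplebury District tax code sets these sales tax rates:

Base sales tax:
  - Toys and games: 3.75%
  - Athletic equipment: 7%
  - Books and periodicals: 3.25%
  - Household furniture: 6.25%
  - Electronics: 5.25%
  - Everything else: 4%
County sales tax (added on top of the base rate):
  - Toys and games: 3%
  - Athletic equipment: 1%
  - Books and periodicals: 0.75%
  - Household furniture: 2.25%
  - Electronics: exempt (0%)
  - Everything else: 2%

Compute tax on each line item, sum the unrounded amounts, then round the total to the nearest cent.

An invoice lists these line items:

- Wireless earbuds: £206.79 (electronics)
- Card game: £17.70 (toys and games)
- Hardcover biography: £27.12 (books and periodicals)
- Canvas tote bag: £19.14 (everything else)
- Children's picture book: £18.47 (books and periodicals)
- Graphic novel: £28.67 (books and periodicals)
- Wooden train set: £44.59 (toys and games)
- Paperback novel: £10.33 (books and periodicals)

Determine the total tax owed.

Wireless earbuds £206.79: electronics → 5.25% + 0% county = 5.25% → £10.856475
Card game £17.70: toys and games → 3.75% + 3% county = 6.75% → £1.19475
Hardcover biography £27.12: books and periodicals → 3.25% + 0.75% county = 4% → £1.0848
Canvas tote bag £19.14: everything else → 4% + 2% county = 6% → £1.1484
Children's picture book £18.47: books and periodicals → 3.25% + 0.75% county = 4% → £0.7388
Graphic novel £28.67: books and periodicals → 3.25% + 0.75% county = 4% → £1.1468
Wooden train set £44.59: toys and games → 3.75% + 3% county = 6.75% → £3.009825
Paperback novel £10.33: books and periodicals → 3.25% + 0.75% county = 4% → £0.4132
Unrounded tax sum = £19.59305 → £19.59

£19.59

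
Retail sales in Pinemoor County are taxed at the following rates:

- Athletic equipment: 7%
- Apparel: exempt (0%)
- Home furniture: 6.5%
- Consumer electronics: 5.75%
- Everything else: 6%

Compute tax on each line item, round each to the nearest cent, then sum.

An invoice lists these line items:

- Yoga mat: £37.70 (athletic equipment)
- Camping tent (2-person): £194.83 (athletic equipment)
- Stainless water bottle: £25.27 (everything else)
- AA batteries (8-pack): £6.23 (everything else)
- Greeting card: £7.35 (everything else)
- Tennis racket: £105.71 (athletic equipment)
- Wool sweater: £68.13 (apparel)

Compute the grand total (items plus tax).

£471.23

Yoga mat £37.70: athletic equipment → 7% → £2.64
Camping tent (2-person) £194.83: athletic equipment → 7% → £13.64
Stainless water bottle £25.27: everything else → 6% → £1.52
AA batteries (8-pack) £6.23: everything else → 6% → £0.37
Greeting card £7.35: everything else → 6% → £0.44
Tennis racket £105.71: athletic equipment → 7% → £7.40
Wool sweater £68.13: apparel → 0% → £0.00
Subtotal = £445.22; tax = £26.01; total due = £471.23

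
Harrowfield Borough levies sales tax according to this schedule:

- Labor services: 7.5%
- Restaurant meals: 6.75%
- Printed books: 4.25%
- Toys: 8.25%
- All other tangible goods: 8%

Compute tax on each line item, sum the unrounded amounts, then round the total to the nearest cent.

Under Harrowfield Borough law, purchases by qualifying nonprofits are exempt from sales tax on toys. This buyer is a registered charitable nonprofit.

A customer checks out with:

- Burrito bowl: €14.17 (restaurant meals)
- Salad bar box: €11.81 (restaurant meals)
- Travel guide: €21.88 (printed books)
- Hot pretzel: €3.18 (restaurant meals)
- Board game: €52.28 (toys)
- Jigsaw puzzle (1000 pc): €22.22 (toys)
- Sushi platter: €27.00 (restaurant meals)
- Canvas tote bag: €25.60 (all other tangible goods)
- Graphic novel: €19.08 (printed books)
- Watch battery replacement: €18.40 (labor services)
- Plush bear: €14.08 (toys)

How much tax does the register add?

€8.96

Burrito bowl €14.17: restaurant meals → 6.75% → €0.956475
Salad bar box €11.81: restaurant meals → 6.75% → €0.797175
Travel guide €21.88: printed books → 4.25% → €0.9299
Hot pretzel €3.18: restaurant meals → 6.75% → €0.21465
Board game €52.28: toys, buyer-exempt → 0% → €0.00
Jigsaw puzzle (1000 pc) €22.22: toys, buyer-exempt → 0% → €0.00
Sushi platter €27.00: restaurant meals → 6.75% → €1.8225
Canvas tote bag €25.60: all other tangible goods → 8% → €2.048
Graphic novel €19.08: printed books → 4.25% → €0.8109
Watch battery replacement €18.40: labor services → 7.5% → €1.38
Plush bear €14.08: toys, buyer-exempt → 0% → €0.00
Unrounded tax sum = €8.9596 → €8.96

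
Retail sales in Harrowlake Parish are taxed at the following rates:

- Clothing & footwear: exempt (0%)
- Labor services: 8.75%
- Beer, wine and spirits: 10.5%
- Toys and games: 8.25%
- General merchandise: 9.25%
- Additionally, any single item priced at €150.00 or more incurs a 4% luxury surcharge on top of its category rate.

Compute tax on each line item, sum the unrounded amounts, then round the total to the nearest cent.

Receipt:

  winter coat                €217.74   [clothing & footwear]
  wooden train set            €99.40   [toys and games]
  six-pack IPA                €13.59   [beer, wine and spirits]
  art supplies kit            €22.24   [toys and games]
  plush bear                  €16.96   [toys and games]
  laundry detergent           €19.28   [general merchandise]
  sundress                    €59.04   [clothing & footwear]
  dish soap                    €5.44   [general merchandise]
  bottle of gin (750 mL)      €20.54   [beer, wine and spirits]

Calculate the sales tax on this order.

€26.01

Winter coat €217.74: clothing & footwear → 0% + 4% surcharge = 4% → €8.7096
Wooden train set €99.40: toys and games → 8.25% → €8.2005
Six-pack IPA €13.59: beer, wine and spirits → 10.5% → €1.42695
Art supplies kit €22.24: toys and games → 8.25% → €1.8348
Plush bear €16.96: toys and games → 8.25% → €1.3992
Laundry detergent €19.28: general merchandise → 9.25% → €1.7834
Sundress €59.04: clothing & footwear → 0% → €0.00
Dish soap €5.44: general merchandise → 9.25% → €0.5032
Bottle of gin (750 mL) €20.54: beer, wine and spirits → 10.5% → €2.1567
Unrounded tax sum = €26.01435 → €26.01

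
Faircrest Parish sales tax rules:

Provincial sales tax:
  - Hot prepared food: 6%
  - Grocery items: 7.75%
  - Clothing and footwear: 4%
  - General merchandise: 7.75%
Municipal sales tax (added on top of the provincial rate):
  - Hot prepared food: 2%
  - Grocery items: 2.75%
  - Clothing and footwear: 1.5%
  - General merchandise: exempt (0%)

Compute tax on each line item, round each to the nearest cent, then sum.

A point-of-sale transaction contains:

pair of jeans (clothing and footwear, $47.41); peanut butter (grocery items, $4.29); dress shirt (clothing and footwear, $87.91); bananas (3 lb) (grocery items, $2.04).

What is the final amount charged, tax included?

$149.76

Pair of jeans $47.41: clothing and footwear → 4% + 1.5% municipal = 5.5% → $2.61
Peanut butter $4.29: grocery items → 7.75% + 2.75% municipal = 10.5% → $0.45
Dress shirt $87.91: clothing and footwear → 4% + 1.5% municipal = 5.5% → $4.84
Bananas (3 lb) $2.04: grocery items → 7.75% + 2.75% municipal = 10.5% → $0.21
Subtotal = $141.65; tax = $8.11; total due = $149.76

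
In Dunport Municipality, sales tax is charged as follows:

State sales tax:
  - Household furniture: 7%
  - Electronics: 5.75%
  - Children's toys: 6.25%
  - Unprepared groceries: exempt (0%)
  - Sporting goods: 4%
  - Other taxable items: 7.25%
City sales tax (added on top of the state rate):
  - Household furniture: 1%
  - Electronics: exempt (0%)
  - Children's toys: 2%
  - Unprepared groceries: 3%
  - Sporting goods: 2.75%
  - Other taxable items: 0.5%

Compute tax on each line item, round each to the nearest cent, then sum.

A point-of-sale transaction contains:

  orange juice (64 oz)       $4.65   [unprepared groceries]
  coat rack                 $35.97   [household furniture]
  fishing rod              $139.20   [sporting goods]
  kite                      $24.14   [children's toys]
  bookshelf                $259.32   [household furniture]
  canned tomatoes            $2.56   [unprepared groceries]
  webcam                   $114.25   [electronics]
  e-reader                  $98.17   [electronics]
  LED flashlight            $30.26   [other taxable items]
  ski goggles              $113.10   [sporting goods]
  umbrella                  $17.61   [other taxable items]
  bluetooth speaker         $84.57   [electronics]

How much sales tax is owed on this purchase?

$63.65

Orange juice (64 oz) $4.65: unprepared groceries → 0% + 3% city = 3% → $0.14
Coat rack $35.97: household furniture → 7% + 1% city = 8% → $2.88
Fishing rod $139.20: sporting goods → 4% + 2.75% city = 6.75% → $9.40
Kite $24.14: children's toys → 6.25% + 2% city = 8.25% → $1.99
Bookshelf $259.32: household furniture → 7% + 1% city = 8% → $20.75
Canned tomatoes $2.56: unprepared groceries → 0% + 3% city = 3% → $0.08
Webcam $114.25: electronics → 5.75% + 0% city = 5.75% → $6.57
E-reader $98.17: electronics → 5.75% + 0% city = 5.75% → $5.64
LED flashlight $30.26: other taxable items → 7.25% + 0.5% city = 7.75% → $2.35
Ski goggles $113.10: sporting goods → 4% + 2.75% city = 6.75% → $7.63
Umbrella $17.61: other taxable items → 7.25% + 0.5% city = 7.75% → $1.36
Bluetooth speaker $84.57: electronics → 5.75% + 0% city = 5.75% → $4.86
Total tax = $0.14 + $2.88 + $9.40 + $1.99 + $20.75 + $0.08 + $6.57 + $5.64 + $2.35 + $7.63 + $1.36 + $4.86 = $63.65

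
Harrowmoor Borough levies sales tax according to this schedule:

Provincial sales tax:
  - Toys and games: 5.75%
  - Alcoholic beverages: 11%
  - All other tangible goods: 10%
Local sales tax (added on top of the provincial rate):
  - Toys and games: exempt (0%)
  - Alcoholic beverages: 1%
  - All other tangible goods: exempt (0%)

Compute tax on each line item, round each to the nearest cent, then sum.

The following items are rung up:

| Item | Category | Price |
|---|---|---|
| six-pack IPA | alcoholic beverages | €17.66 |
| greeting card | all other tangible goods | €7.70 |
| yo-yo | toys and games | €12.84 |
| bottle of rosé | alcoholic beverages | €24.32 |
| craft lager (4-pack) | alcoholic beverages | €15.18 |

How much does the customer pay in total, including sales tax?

€86.07

Six-pack IPA €17.66: alcoholic beverages → 11% + 1% local = 12% → €2.12
Greeting card €7.70: all other tangible goods → 10% + 0% local = 10% → €0.77
Yo-yo €12.84: toys and games → 5.75% + 0% local = 5.75% → €0.74
Bottle of rosé €24.32: alcoholic beverages → 11% + 1% local = 12% → €2.92
Craft lager (4-pack) €15.18: alcoholic beverages → 11% + 1% local = 12% → €1.82
Subtotal = €77.70; tax = €8.37; total due = €86.07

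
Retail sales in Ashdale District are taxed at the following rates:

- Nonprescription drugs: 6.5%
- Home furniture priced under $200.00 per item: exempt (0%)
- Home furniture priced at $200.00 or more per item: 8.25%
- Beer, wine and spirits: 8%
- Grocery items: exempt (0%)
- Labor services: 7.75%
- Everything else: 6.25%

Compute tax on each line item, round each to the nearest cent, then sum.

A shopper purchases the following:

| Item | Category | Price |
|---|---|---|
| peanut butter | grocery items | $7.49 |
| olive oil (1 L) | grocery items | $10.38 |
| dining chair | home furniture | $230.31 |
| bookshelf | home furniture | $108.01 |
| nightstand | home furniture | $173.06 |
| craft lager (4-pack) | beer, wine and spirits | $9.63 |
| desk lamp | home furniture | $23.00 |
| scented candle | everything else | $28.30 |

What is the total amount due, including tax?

$611.72

Peanut butter $7.49: grocery items → 0% → $0.00
Olive oil (1 L) $10.38: grocery items → 0% → $0.00
Dining chair $230.31: home furniture, $200.00 or more → 8.25% → $19.00
Bookshelf $108.01: home furniture, under $200.00 → 0% → $0.00
Nightstand $173.06: home furniture, under $200.00 → 0% → $0.00
Craft lager (4-pack) $9.63: beer, wine and spirits → 8% → $0.77
Desk lamp $23.00: home furniture, under $200.00 → 0% → $0.00
Scented candle $28.30: everything else → 6.25% → $1.77
Subtotal = $590.18; tax = $21.54; total due = $611.72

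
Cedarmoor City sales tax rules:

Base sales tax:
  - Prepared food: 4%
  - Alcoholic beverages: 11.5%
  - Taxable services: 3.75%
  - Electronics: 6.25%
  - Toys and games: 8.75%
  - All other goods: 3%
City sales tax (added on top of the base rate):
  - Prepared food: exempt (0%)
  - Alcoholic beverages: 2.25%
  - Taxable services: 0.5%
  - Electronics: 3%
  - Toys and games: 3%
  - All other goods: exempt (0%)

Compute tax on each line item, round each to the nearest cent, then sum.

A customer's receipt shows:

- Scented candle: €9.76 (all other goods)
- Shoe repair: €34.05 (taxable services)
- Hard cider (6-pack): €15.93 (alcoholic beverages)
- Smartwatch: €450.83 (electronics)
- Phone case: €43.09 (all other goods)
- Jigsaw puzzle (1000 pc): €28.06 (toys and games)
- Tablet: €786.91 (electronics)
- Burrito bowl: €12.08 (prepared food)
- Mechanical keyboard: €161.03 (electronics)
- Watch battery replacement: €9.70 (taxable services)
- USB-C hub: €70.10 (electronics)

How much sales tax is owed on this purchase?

€145.28

Scented candle €9.76: all other goods → 3% + 0% city = 3% → €0.29
Shoe repair €34.05: taxable services → 3.75% + 0.5% city = 4.25% → €1.45
Hard cider (6-pack) €15.93: alcoholic beverages → 11.5% + 2.25% city = 13.75% → €2.19
Smartwatch €450.83: electronics → 6.25% + 3% city = 9.25% → €41.70
Phone case €43.09: all other goods → 3% + 0% city = 3% → €1.29
Jigsaw puzzle (1000 pc) €28.06: toys and games → 8.75% + 3% city = 11.75% → €3.30
Tablet €786.91: electronics → 6.25% + 3% city = 9.25% → €72.79
Burrito bowl €12.08: prepared food → 4% + 0% city = 4% → €0.48
Mechanical keyboard €161.03: electronics → 6.25% + 3% city = 9.25% → €14.90
Watch battery replacement €9.70: taxable services → 3.75% + 0.5% city = 4.25% → €0.41
USB-C hub €70.10: electronics → 6.25% + 3% city = 9.25% → €6.48
Total tax = €0.29 + €1.45 + €2.19 + €41.70 + €1.29 + €3.30 + €72.79 + €0.48 + €14.90 + €0.41 + €6.48 = €145.28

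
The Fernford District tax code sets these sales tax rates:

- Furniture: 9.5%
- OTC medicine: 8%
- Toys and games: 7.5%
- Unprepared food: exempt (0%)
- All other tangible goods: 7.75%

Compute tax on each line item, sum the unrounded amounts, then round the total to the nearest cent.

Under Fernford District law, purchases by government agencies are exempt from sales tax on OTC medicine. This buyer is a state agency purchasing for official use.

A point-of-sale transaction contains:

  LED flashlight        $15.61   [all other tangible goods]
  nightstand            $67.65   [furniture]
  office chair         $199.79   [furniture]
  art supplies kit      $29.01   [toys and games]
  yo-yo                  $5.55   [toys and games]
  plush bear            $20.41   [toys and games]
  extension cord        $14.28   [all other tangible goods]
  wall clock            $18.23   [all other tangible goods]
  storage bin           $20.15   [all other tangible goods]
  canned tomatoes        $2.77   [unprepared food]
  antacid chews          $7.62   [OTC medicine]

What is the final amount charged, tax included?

LED flashlight $15.61: all other tangible goods → 7.75% → $1.209775
Nightstand $67.65: furniture → 9.5% → $6.42675
Office chair $199.79: furniture → 9.5% → $18.98005
Art supplies kit $29.01: toys and games → 7.5% → $2.17575
Yo-yo $5.55: toys and games → 7.5% → $0.41625
Plush bear $20.41: toys and games → 7.5% → $1.53075
Extension cord $14.28: all other tangible goods → 7.75% → $1.1067
Wall clock $18.23: all other tangible goods → 7.75% → $1.412825
Storage bin $20.15: all other tangible goods → 7.75% → $1.561625
Canned tomatoes $2.77: unprepared food → 0% → $0.00
Antacid chews $7.62: OTC medicine, buyer-exempt → 0% → $0.00
Subtotal = $401.07; unrounded tax = $34.820475 → $34.82; total due = $435.89

$435.89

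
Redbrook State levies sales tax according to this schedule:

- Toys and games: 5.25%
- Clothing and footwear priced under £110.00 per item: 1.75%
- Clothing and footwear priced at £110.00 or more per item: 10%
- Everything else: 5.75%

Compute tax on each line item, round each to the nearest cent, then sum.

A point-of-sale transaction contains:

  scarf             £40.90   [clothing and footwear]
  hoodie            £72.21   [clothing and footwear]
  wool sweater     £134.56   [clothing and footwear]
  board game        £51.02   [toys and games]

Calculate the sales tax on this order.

Scarf £40.90: clothing and footwear, under £110.00 → 1.75% → £0.72
Hoodie £72.21: clothing and footwear, under £110.00 → 1.75% → £1.26
Wool sweater £134.56: clothing and footwear, £110.00 or more → 10% → £13.46
Board game £51.02: toys and games → 5.25% → £2.68
Total tax = £0.72 + £1.26 + £13.46 + £2.68 = £18.12

£18.12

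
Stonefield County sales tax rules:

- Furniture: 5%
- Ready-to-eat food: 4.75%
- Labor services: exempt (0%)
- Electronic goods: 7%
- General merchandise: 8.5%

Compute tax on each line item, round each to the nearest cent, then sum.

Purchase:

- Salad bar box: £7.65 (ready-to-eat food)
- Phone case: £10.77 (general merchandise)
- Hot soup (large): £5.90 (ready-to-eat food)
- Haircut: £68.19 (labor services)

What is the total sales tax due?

£1.56

Salad bar box £7.65: ready-to-eat food → 4.75% → £0.36
Phone case £10.77: general merchandise → 8.5% → £0.92
Hot soup (large) £5.90: ready-to-eat food → 4.75% → £0.28
Haircut £68.19: labor services → 0% → £0.00
Total tax = £0.36 + £0.92 + £0.28 = £1.56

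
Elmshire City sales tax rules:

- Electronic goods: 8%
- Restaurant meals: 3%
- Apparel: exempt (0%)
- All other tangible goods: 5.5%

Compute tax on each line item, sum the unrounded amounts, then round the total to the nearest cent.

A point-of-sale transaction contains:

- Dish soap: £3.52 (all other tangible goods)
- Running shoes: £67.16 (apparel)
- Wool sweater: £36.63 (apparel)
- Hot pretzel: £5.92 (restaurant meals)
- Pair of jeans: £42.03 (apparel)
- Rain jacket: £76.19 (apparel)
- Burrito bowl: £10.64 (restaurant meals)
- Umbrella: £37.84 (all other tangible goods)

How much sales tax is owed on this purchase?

£2.77

Dish soap £3.52: all other tangible goods → 5.5% → £0.1936
Running shoes £67.16: apparel → 0% → £0.00
Wool sweater £36.63: apparel → 0% → £0.00
Hot pretzel £5.92: restaurant meals → 3% → £0.1776
Pair of jeans £42.03: apparel → 0% → £0.00
Rain jacket £76.19: apparel → 0% → £0.00
Burrito bowl £10.64: restaurant meals → 3% → £0.3192
Umbrella £37.84: all other tangible goods → 5.5% → £2.0812
Unrounded tax sum = £2.7716 → £2.77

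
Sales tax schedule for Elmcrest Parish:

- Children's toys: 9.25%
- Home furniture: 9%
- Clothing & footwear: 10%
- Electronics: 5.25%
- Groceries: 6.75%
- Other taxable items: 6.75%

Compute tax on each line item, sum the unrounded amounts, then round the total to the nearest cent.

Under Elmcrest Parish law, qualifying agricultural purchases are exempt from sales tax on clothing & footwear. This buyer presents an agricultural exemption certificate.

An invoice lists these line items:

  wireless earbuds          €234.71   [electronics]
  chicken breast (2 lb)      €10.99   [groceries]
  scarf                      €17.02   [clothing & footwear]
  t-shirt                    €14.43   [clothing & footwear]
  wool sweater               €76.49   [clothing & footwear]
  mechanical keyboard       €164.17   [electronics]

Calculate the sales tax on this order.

Wireless earbuds €234.71: electronics → 5.25% → €12.322275
Chicken breast (2 lb) €10.99: groceries → 6.75% → €0.741825
Scarf €17.02: clothing & footwear, buyer-exempt → 0% → €0.00
T-shirt €14.43: clothing & footwear, buyer-exempt → 0% → €0.00
Wool sweater €76.49: clothing & footwear, buyer-exempt → 0% → €0.00
Mechanical keyboard €164.17: electronics → 5.25% → €8.618925
Unrounded tax sum = €21.683025 → €21.68

€21.68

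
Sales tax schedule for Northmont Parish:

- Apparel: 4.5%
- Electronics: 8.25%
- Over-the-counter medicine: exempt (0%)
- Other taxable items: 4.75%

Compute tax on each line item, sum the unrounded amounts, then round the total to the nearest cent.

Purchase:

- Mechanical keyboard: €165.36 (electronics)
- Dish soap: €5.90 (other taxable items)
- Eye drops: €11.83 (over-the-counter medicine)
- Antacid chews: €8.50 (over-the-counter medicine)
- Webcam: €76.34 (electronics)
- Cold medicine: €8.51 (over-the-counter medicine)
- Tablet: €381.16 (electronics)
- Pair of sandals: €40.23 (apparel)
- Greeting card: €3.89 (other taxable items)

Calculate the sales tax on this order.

€53.66

Mechanical keyboard €165.36: electronics → 8.25% → €13.6422
Dish soap €5.90: other taxable items → 4.75% → €0.28025
Eye drops €11.83: over-the-counter medicine → 0% → €0.00
Antacid chews €8.50: over-the-counter medicine → 0% → €0.00
Webcam €76.34: electronics → 8.25% → €6.29805
Cold medicine €8.51: over-the-counter medicine → 0% → €0.00
Tablet €381.16: electronics → 8.25% → €31.4457
Pair of sandals €40.23: apparel → 4.5% → €1.81035
Greeting card €3.89: other taxable items → 4.75% → €0.184775
Unrounded tax sum = €53.661325 → €53.66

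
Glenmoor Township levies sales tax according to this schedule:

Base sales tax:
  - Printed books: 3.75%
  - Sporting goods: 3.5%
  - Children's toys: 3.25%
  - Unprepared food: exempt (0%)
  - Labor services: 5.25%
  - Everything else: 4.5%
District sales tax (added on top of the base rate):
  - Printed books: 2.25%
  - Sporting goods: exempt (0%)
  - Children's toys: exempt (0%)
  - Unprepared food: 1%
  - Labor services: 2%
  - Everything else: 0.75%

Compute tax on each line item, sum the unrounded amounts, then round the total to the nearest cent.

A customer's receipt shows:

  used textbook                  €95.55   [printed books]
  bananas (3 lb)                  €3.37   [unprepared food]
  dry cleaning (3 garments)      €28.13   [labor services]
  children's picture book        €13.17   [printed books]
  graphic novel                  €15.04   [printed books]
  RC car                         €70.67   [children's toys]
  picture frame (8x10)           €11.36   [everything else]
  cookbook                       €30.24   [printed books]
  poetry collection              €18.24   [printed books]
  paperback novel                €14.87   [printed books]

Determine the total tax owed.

€16.19

Used textbook €95.55: printed books → 3.75% + 2.25% district = 6% → €5.733
Bananas (3 lb) €3.37: unprepared food → 0% + 1% district = 1% → €0.0337
Dry cleaning (3 garments) €28.13: labor services → 5.25% + 2% district = 7.25% → €2.039425
Children's picture book €13.17: printed books → 3.75% + 2.25% district = 6% → €0.7902
Graphic novel €15.04: printed books → 3.75% + 2.25% district = 6% → €0.9024
RC car €70.67: children's toys → 3.25% + 0% district = 3.25% → €2.296775
Picture frame (8x10) €11.36: everything else → 4.5% + 0.75% district = 5.25% → €0.5964
Cookbook €30.24: printed books → 3.75% + 2.25% district = 6% → €1.8144
Poetry collection €18.24: printed books → 3.75% + 2.25% district = 6% → €1.0944
Paperback novel €14.87: printed books → 3.75% + 2.25% district = 6% → €0.8922
Unrounded tax sum = €16.1929 → €16.19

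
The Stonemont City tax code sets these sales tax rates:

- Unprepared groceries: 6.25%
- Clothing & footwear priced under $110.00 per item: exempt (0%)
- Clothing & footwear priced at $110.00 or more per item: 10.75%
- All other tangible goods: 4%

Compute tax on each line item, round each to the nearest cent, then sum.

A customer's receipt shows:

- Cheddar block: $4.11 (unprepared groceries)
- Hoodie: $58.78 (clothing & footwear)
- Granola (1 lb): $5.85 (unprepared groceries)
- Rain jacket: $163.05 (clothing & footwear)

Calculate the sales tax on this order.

$18.16

Cheddar block $4.11: unprepared groceries → 6.25% → $0.26
Hoodie $58.78: clothing & footwear, under $110.00 → 0% → $0.00
Granola (1 lb) $5.85: unprepared groceries → 6.25% → $0.37
Rain jacket $163.05: clothing & footwear, $110.00 or more → 10.75% → $17.53
Total tax = $0.26 + $0.37 + $17.53 = $18.16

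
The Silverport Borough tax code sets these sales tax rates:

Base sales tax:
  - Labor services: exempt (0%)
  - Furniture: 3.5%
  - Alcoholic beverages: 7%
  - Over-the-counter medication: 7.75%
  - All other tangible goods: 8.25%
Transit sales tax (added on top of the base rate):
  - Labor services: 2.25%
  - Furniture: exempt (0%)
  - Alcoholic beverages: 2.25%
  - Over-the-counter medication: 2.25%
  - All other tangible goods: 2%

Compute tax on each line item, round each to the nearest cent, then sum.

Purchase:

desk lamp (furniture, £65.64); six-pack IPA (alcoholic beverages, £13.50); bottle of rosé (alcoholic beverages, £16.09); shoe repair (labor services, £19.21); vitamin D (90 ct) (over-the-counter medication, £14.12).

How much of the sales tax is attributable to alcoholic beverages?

Six-pack IPA £13.50: alcoholic beverages → 7% + 2.25% transit = 9.25% → £1.25
Bottle of rosé £16.09: alcoholic beverages → 7% + 2.25% transit = 9.25% → £1.49
Tax on alcoholic beverages = £1.25 + £1.49 = £2.74

£2.74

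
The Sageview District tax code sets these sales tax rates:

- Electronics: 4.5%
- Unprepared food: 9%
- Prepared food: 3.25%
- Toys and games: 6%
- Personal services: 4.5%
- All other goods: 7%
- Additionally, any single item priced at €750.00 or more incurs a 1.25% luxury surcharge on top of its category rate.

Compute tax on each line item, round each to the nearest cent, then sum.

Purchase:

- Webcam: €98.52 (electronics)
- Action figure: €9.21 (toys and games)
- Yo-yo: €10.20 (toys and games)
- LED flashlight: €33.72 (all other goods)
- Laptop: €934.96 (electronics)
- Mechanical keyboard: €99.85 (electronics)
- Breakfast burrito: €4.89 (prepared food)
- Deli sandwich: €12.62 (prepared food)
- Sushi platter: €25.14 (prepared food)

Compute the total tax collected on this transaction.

Webcam €98.52: electronics → 4.5% → €4.43
Action figure €9.21: toys and games → 6% → €0.55
Yo-yo €10.20: toys and games → 6% → €0.61
LED flashlight €33.72: all other goods → 7% → €2.36
Laptop €934.96: electronics → 4.5% + 1.25% surcharge = 5.75% → €53.76
Mechanical keyboard €99.85: electronics → 4.5% → €4.49
Breakfast burrito €4.89: prepared food → 3.25% → €0.16
Deli sandwich €12.62: prepared food → 3.25% → €0.41
Sushi platter €25.14: prepared food → 3.25% → €0.82
Total tax = €4.43 + €0.55 + €0.61 + €2.36 + €53.76 + €4.49 + €0.16 + €0.41 + €0.82 = €67.59

€67.59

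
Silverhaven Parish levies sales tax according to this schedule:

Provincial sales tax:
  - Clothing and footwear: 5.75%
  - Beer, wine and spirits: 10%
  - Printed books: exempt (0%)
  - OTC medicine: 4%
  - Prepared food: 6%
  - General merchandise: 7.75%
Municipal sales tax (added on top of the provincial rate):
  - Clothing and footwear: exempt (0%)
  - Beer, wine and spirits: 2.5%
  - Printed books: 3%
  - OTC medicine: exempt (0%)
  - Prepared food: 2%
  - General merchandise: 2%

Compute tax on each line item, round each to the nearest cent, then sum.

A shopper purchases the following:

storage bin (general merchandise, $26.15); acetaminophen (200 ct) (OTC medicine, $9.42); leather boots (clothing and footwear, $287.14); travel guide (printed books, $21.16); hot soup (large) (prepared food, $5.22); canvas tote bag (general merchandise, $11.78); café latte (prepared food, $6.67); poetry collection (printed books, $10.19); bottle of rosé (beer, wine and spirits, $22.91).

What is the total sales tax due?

Storage bin $26.15: general merchandise → 7.75% + 2% municipal = 9.75% → $2.55
Acetaminophen (200 ct) $9.42: OTC medicine → 4% + 0% municipal = 4% → $0.38
Leather boots $287.14: clothing and footwear → 5.75% + 0% municipal = 5.75% → $16.51
Travel guide $21.16: printed books → 0% + 3% municipal = 3% → $0.63
Hot soup (large) $5.22: prepared food → 6% + 2% municipal = 8% → $0.42
Canvas tote bag $11.78: general merchandise → 7.75% + 2% municipal = 9.75% → $1.15
Café latte $6.67: prepared food → 6% + 2% municipal = 8% → $0.53
Poetry collection $10.19: printed books → 0% + 3% municipal = 3% → $0.31
Bottle of rosé $22.91: beer, wine and spirits → 10% + 2.5% municipal = 12.5% → $2.86
Total tax = $2.55 + $0.38 + $16.51 + $0.63 + $0.42 + $1.15 + $0.53 + $0.31 + $2.86 = $25.34

$25.34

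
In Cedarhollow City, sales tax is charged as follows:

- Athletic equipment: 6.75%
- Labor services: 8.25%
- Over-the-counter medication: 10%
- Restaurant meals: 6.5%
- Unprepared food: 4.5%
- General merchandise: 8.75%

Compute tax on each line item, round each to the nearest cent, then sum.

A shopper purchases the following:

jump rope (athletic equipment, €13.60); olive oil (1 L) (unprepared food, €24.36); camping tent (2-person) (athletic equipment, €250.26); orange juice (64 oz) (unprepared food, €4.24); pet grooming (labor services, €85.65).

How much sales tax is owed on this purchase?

€26.17

Jump rope €13.60: athletic equipment → 6.75% → €0.92
Olive oil (1 L) €24.36: unprepared food → 4.5% → €1.10
Camping tent (2-person) €250.26: athletic equipment → 6.75% → €16.89
Orange juice (64 oz) €4.24: unprepared food → 4.5% → €0.19
Pet grooming €85.65: labor services → 8.25% → €7.07
Total tax = €0.92 + €1.10 + €16.89 + €0.19 + €7.07 = €26.17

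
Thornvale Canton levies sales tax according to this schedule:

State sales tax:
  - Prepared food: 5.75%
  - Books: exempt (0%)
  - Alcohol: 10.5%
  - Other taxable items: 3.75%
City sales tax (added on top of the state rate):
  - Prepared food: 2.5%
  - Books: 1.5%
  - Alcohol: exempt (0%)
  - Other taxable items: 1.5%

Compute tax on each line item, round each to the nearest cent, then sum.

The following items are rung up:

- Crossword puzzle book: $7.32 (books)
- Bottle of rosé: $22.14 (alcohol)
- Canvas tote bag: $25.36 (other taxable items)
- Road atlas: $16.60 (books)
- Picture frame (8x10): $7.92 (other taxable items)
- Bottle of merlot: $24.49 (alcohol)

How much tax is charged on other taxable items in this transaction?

Canvas tote bag $25.36: other taxable items → 3.75% + 1.5% city = 5.25% → $1.33
Picture frame (8x10) $7.92: other taxable items → 3.75% + 1.5% city = 5.25% → $0.42
Tax on other taxable items = $1.33 + $0.42 = $1.75

$1.75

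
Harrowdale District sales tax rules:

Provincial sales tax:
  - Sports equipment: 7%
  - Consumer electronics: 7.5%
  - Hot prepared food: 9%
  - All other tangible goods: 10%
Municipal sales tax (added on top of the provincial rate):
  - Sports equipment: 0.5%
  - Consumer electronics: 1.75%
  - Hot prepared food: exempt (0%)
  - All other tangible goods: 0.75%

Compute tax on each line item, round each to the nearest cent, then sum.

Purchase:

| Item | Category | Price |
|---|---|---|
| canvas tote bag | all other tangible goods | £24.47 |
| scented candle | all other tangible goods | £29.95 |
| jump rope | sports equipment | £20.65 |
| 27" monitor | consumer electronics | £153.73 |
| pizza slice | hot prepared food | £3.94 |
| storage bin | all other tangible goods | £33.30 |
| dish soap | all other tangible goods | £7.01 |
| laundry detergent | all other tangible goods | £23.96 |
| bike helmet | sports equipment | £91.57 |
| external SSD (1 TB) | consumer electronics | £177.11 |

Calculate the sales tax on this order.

Canvas tote bag £24.47: all other tangible goods → 10% + 0.75% municipal = 10.75% → £2.63
Scented candle £29.95: all other tangible goods → 10% + 0.75% municipal = 10.75% → £3.22
Jump rope £20.65: sports equipment → 7% + 0.5% municipal = 7.5% → £1.55
27" monitor £153.73: consumer electronics → 7.5% + 1.75% municipal = 9.25% → £14.22
Pizza slice £3.94: hot prepared food → 9% + 0% municipal = 9% → £0.35
Storage bin £33.30: all other tangible goods → 10% + 0.75% municipal = 10.75% → £3.58
Dish soap £7.01: all other tangible goods → 10% + 0.75% municipal = 10.75% → £0.75
Laundry detergent £23.96: all other tangible goods → 10% + 0.75% municipal = 10.75% → £2.58
Bike helmet £91.57: sports equipment → 7% + 0.5% municipal = 7.5% → £6.87
External SSD (1 TB) £177.11: consumer electronics → 7.5% + 1.75% municipal = 9.25% → £16.38
Total tax = £2.63 + £3.22 + £1.55 + £14.22 + £0.35 + £3.58 + £0.75 + £2.58 + £6.87 + £16.38 = £52.13

£52.13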